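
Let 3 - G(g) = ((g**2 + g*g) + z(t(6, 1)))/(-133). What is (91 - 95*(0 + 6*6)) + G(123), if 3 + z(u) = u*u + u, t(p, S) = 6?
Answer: -412061/133 ≈ -3098.2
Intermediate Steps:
z(u) = -3 + u + u**2 (z(u) = -3 + (u*u + u) = -3 + (u**2 + u) = -3 + (u + u**2) = -3 + u + u**2)
G(g) = 438/133 + 2*g**2/133 (G(g) = 3 - ((g**2 + g*g) + (-3 + 6 + 6**2))/(-133) = 3 - ((g**2 + g**2) + (-3 + 6 + 36))*(-1)/133 = 3 - (2*g**2 + 39)*(-1)/133 = 3 - (39 + 2*g**2)*(-1)/133 = 3 - (-39/133 - 2*g**2/133) = 3 + (39/133 + 2*g**2/133) = 438/133 + 2*g**2/133)
(91 - 95*(0 + 6*6)) + G(123) = (91 - 95*(0 + 6*6)) + (438/133 + (2/133)*123**2) = (91 - 95*(0 + 36)) + (438/133 + (2/133)*15129) = (91 - 95*36) + (438/133 + 30258/133) = (91 - 3420) + 30696/133 = -3329 + 30696/133 = -412061/133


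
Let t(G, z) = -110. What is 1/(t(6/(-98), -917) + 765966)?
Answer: 1/765856 ≈ 1.3057e-6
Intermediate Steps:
1/(t(6/(-98), -917) + 765966) = 1/(-110 + 765966) = 1/765856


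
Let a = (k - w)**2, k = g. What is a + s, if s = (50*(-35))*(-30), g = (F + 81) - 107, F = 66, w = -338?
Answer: 195384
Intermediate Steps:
g = 40 (g = (66 + 81) - 107 = 147 - 107 = 40)
k = 40
s = 52500 (s = -1750*(-30) = 52500)
a = 142884 (a = (40 - 1*(-338))**2 = (40 + 338)**2 = 378**2 = 142884)
a + s = 142884 + 52500 = 195384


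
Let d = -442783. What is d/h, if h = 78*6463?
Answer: -442783/504114 ≈ -0.87834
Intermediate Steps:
h = 504114
d/h = -442783/504114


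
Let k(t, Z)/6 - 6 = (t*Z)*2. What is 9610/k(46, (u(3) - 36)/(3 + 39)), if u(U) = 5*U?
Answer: -961/24 ≈ -40.042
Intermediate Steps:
k(t, Z) = 36 + 12*Z*t (k(t, Z) = 36 + 6*((t*Z)*2) = 36 + 6*((Z*t)*2) = 36 + 6*(2*Z*t) = 36 + 12*Z*t)
9610/k(46, (u(3) - 36)/(3 + 39)) = 9610/(36 + 12*((5*3 - 36)/(3 + 39))*46) = 9610/(36 + 12*((15 - 36)/42)*46) = 9610/(36 + 12*(-21*1/42)*46) = 9610/(36 + 12*(-½)*46) = 9610/(36 - 276) = 9610/(-240) = 9610*(-1/240) = -961/24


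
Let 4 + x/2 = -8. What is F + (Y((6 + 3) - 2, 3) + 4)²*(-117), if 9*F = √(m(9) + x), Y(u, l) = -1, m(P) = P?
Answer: -1053 + I*√15/9 ≈ -1053.0 + 0.43033*I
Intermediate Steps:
x = -24 (x = -8 + 2*(-8) = -8 - 16 = -24)
F = I*√15/9 (F = √(9 - 24)/9 = √(-15)/9 = (I*√15)/9 = I*√15/9 ≈ 0.43033*I)
F + (Y((6 + 3) - 2, 3) + 4)²*(-117) = I*√15/9 + (-1 + 4)²*(-117) = I*√15/9 + 3²*(-117) = I*√15/9 + 9*(-117) = I*√15/9 - 1053 = -1053 + I*√15/9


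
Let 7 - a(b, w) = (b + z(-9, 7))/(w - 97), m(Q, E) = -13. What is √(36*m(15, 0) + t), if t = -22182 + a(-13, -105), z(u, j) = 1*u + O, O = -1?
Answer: I*√923929618/202 ≈ 150.48*I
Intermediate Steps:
z(u, j) = -1 + u (z(u, j) = 1*u - 1 = u - 1 = -1 + u)
a(b, w) = 7 - (-10 + b)/(-97 + w) (a(b, w) = 7 - (b + (-1 - 9))/(w - 97) = 7 - (b - 10)/(-97 + w) = 7 - (-10 + b)/(-97 + w))
t = -4479373/202 (t = -22182 + (-669 - 1*(-13) + 7*(-105))/(-97 - 105) = -22182 + (-669 + 13 - 735)/(-202) = -22182 - 1/202*(-1391) = -22182 + 1391/202 = -4479373/202 ≈ -22175.)
√(36*m(15, 0) + t) = √(36*(-13) - 4479373/202) = √(-468 - 4479373/202) = √(-4573909/202) = I*√923929618/202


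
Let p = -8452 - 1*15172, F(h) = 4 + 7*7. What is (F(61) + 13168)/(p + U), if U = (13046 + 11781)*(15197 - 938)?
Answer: 13221/353984569 ≈ 3.7349e-5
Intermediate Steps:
F(h) = 53 (F(h) = 4 + 49 = 53)
p = -23624 (p = -8452 - 15172 = -23624)
U = 354008193 (U = 24827*14259 = 354008193)
(F(61) + 13168)/(p + U) = (53 + 13168)/(-23624 + 354008193) = 13221/353984569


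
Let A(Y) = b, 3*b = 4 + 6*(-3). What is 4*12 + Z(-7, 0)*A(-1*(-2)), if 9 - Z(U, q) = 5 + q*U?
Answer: 88/3 ≈ 29.333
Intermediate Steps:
Z(U, q) = 4 - U*q (Z(U, q) = 9 - (5 + q*U) = 9 - (5 + U*q) = 9 + (-5 - U*q) = 4 - U*q)
b = -14/3 (b = (4 + 6*(-3))/3 = (4 - 18)/3 = (⅓)*(-14) = -14/3 ≈ -4.6667)
A(Y) = -14/3
4*12 + Z(-7, 0)*A(-1*(-2)) = 4*12 + (4 - 1*(-7)*0)*(-14/3) = 48 + (4 + 0)*(-14/3) = 48 + 4*(-14/3) = 48 - 56/3 = 88/3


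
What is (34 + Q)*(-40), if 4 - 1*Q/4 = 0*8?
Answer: -2000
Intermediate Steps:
Q = 16 (Q = 16 - 0*8 = 16 - 4*0 = 16 + 0 = 16)
(34 + Q)*(-40) = (34 + 16)*(-40) = 50*(-40) = -2000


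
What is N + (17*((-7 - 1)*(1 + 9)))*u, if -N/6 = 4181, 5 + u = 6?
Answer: -26446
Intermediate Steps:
u = 1 (u = -5 + 6 = 1)
N = -25086 (N = -6*4181 = -25086)
N + (17*((-7 - 1)*(1 + 9)))*u = -25086 + (17*((-7 - 1)*(1 + 9)))*1 = -25086 + (17*(-8*10))*1 = -25086 + (17*(-80))*1 = -25086 - 1360*1 = -25086 - 1360 = -26446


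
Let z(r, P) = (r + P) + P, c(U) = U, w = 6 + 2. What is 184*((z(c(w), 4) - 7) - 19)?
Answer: -1840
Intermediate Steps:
w = 8
z(r, P) = r + 2*P (z(r, P) = (P + r) + P = r + 2*P)
184*((z(c(w), 4) - 7) - 19) = 184*(((8 + 2*4) - 7) - 19) = 184*(((8 + 8) - 7) - 19) = 184*((16 - 7) - 19) = 184*(9 - 19) = 184*(-10) = -1840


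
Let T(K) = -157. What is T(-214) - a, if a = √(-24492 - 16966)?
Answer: -157 - I*√41458 ≈ -157.0 - 203.61*I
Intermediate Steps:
a = I*√41458 (a = √(-41458) = I*√41458 ≈ 203.61*I)
T(-214) - a = -157 - I*√41458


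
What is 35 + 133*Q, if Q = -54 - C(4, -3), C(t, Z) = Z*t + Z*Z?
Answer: -6748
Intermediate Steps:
C(t, Z) = Z**2 + Z*t (C(t, Z) = Z*t + Z**2 = Z**2 + Z*t)
Q = -51 (Q = -54 - (-3)*(-3 + 4) = -54 - (-3) = -54 - 1*(-3) = -54 + 3 = -51)
35 + 133*Q = 35 + 133*(-51) = 35 - 6783 = -6748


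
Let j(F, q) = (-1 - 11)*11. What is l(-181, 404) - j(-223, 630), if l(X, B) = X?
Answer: -49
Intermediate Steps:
j(F, q) = -132 (j(F, q) = -12*11 = -132)
l(-181, 404) - j(-223, 630) = -181 - 1*(-132) = -181 + 132 = -49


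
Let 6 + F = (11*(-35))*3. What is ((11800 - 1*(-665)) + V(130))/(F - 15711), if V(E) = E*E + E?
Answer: -29495/16872 ≈ -1.7482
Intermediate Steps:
V(E) = E + E**2 (V(E) = E**2 + E = E + E**2)
F = -1161 (F = -6 + (11*(-35))*3 = -6 - 385*3 = -6 - 1155 = -1161)
((11800 - 1*(-665)) + V(130))/(F - 15711) = ((11800 - 1*(-665)) + 130*(1 + 130))/(-1161 - 15711) = ((11800 + 665) + 130*131)/(-16872) = (12465 + 17030)*(-1/16872) = 29495*(-1/16872) = -29495/16872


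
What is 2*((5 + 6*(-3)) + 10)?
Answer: -6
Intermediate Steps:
2*((5 + 6*(-3)) + 10) = 2*((5 - 18) + 10) = 2*(-13 + 10) = 2*(-3) = -6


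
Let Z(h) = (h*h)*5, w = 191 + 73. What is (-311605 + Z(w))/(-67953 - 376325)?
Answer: -36875/444278 ≈ -0.083000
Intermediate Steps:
w = 264
Z(h) = 5*h**2 (Z(h) = h**2*5 = 5*h**2)
(-311605 + Z(w))/(-67953 - 376325) = (-311605 + 5*264**2)/(-67953 - 376325) = (-311605 + 5*69696)/(-444278) = (-311605 + 348480)*(-1/444278) = 36875*(-1/444278) = -36875/444278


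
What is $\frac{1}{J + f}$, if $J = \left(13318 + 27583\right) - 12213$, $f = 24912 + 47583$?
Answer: $\frac{1}{101183} \approx 9.8831 \cdot 10^{-6}$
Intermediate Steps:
$f = 72495$
$J = 28688$ ($J = 40901 - 12213 = 28688$)
$\frac{1}{J + f} = \frac{1}{28688 + 72495} = \frac{1}{101183}$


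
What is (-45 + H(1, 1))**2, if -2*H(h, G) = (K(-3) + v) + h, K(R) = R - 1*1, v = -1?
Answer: 1849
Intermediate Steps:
K(R) = -1 + R (K(R) = R - 1 = -1 + R)
H(h, G) = 5/2 - h/2 (H(h, G) = -(((-1 - 3) - 1) + h)/2 = -((-4 - 1) + h)/2 = -(-5 + h)/2 = 5/2 - h/2)
(-45 + H(1, 1))**2 = (-45 + (5/2 - 1/2*1))**2 = (-45 + (5/2 - 1/2))**2 = (-45 + 2)**2 = (-43)**2 = 1849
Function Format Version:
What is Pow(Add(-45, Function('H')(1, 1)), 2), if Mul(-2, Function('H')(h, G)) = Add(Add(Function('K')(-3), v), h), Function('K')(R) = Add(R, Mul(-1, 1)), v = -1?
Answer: 1849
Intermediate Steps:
Function('K')(R) = Add(-1, R) (Function('K')(R) = Add(R, -1) = Add(-1, R))
Function('H')(h, G) = Add(Rational(5, 2), Mul(Rational(-1, 2), h)) (Function('H')(h, G) = Mul(Rational(-1, 2), Add(Add(Add(-1, -3), -1), h)) = Mul(Rational(-1, 2), Add(Add(-4, -1), h)) = Mul(Rational(-1, 2), Add(-5, h)) = Add(Rational(5, 2), Mul(Rational(-1, 2), h)))
Pow(Add(-45, Function('H')(1, 1)), 2) = Pow(Add(-45, Add(Rational(5, 2), Mul(Rational(-1, 2), 1))), 2) = Pow(Add(-45, Add(Rational(5, 2), Rational(-1, 2))), 2) = Pow(Add(-45, 2), 2) = Pow(-43, 2) = 1849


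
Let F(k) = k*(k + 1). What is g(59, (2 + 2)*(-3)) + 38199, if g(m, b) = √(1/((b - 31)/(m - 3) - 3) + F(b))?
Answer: 38199 + 2*√1466239/211 ≈ 38211.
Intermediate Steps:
F(k) = k*(1 + k)
g(m, b) = √(1/(-3 + (-31 + b)/(-3 + m)) + b*(1 + b)) (g(m, b) = √(1/((b - 31)/(m - 3) - 3) + b*(1 + b)) = √(1/((-31 + b)/(-3 + m) - 3) + b*(1 + b)) = √(1/(-3 + (-31 + b)/(-3 + m)) + b*(1 + b)))
g(59, (2 + 2)*(-3)) + 38199 = √((3 - 1*59 + ((2 + 2)*(-3))*(1 + (2 + 2)*(-3))*(22 - (2 + 2)*(-3) + 3*59))/(22 - (2 + 2)*(-3) + 3*59)) + 38199 = √((3 - 59 + (4*(-3))*(1 + 4*(-3))*(22 - 4*(-3) + 177))/(22 - 4*(-3) + 177)) + 38199 = √((3 - 59 - 12*(1 - 12)*(22 - 1*(-12) + 177))/(22 - 1*(-12) + 177)) + 38199 = √((3 - 59 - 12*(-11)*(22 + 12 + 177))/(22 + 12 + 177)) + 38199 = √((3 - 59 - 12*(-11)*211)/211) + 38199 = √((3 - 59 + 27852)/211) + 38199 = √((1/211)*27796) + 38199 = √(27796/211) + 38199 = 2*√1466239/211 + 38199 = 38199 + 2*√1466239/211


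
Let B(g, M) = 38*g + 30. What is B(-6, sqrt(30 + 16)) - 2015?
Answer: -2213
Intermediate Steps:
B(g, M) = 30 + 38*g
B(-6, sqrt(30 + 16)) - 2015 = (30 + 38*(-6)) - 2015 = (30 - 228) - 2015 = -198 - 2015 = -2213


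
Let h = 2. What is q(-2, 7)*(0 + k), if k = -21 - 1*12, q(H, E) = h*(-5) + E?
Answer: 99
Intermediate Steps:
q(H, E) = -10 + E (q(H, E) = 2*(-5) + E = -10 + E)
k = -33 (k = -21 - 12 = -33)
q(-2, 7)*(0 + k) = (-10 + 7)*(0 - 33) = -3*(-33) = 99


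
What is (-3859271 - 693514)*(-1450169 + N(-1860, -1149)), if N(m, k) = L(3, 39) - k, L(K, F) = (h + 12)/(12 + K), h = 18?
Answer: 6597067415130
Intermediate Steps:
L(K, F) = 30/(12 + K) (L(K, F) = (18 + 12)/(12 + K) = 30/(12 + K))
N(m, k) = 2 - k (N(m, k) = 30/(12 + 3) - k = 30/15 - k = 30*(1/15) - k = 2 - k)
(-3859271 - 693514)*(-1450169 + N(-1860, -1149)) = (-3859271 - 693514)*(-1450169 + (2 - 1*(-1149))) = -4552785*(-1450169 + (2 + 1149)) = -4552785*(-1450169 + 1151) = -4552785*(-1449018) = 6597067415130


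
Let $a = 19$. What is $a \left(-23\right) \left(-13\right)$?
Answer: $5681$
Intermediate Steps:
$a \left(-23\right) \left(-13\right) = 19 \left(-23\right) \left(-13\right) = \left(-437\right) \left(-13\right) = 5681$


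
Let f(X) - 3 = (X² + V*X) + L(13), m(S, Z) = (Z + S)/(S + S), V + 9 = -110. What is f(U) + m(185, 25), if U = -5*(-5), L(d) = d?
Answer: -86337/37 ≈ -2333.4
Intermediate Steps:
V = -119 (V = -9 - 110 = -119)
U = 25
m(S, Z) = (S + Z)/(2*S) (m(S, Z) = (S + Z)/((2*S)) = (S + Z)*(1/(2*S)) = (S + Z)/(2*S))
f(X) = 16 + X² - 119*X (f(X) = 3 + ((X² - 119*X) + 13) = 3 + (13 + X² - 119*X) = 16 + X² - 119*X)
f(U) + m(185, 25) = (16 + 25² - 119*25) + (½)*(185 + 25)/185 = (16 + 625 - 2975) + (½)*(1/185)*210 = -2334 + 21/37 = -86337/37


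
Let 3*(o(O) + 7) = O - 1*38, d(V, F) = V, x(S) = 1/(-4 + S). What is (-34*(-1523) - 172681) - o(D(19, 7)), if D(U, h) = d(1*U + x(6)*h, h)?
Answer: -725321/6 ≈ -1.2089e+5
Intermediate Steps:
D(U, h) = U + h/2 (D(U, h) = 1*U + h/(-4 + 6) = U + h/2)
o(O) = -59/3 + O/3 (o(O) = -7 + (O - 1*38)/3 = -7 + (O - 38)/3 = -7 + (-38 + O)/3 = -7 + (-38/3 + O/3) = -59/3 + O/3)
(-34*(-1523) - 172681) - o(D(19, 7)) = (-34*(-1523) - 172681) - (-59/3 + (19 + (½)*7)/3) = (51782 - 172681) - (-59/3 + (19 + 7/2)/3) = -120899 - (-59/3 + (⅓)*(45/2)) = -120899 - (-59/3 + 15/2) = -120899 - 1*(-73/6) = -120899 + 73/6 = -725321/6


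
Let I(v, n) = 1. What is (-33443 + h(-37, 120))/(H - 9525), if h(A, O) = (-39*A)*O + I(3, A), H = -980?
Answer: -139718/10505 ≈ -13.300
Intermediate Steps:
h(A, O) = 1 - 39*A*O (h(A, O) = (-39*A)*O + 1 = -39*A*O + 1 = 1 - 39*A*O)
(-33443 + h(-37, 120))/(H - 9525) = (-33443 + (1 - 39*(-37)*120))/(-980 - 9525) = (-33443 + (1 + 173160))/(-10505) = (-33443 + 173161)*(-1/10505) = 139718*(-1/10505) = -139718/10505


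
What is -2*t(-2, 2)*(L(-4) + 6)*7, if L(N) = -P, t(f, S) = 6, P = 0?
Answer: -504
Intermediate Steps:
L(N) = 0 (L(N) = -1*0 = 0)
-2*t(-2, 2)*(L(-4) + 6)*7 = -12*(0 + 6)*7 = -12*6*7 = -2*36*7 = -72*7 = -504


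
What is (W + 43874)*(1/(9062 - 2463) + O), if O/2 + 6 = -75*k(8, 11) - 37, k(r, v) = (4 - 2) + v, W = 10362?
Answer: -728691194868/6599 ≈ -1.1042e+8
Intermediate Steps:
k(r, v) = 2 + v
O = -2036 (O = -12 + 2*(-75*(2 + 11) - 37) = -12 + 2*(-75*13 - 37) = -12 + 2*(-975 - 37) = -12 + 2*(-1012) = -12 - 2024 = -2036)
(W + 43874)*(1/(9062 - 2463) + O) = (10362 + 43874)*(1/(9062 - 2463) - 2036) = 54236*(1/6599 - 2036) = 54236*(-13435563/6599) = -728691194868/6599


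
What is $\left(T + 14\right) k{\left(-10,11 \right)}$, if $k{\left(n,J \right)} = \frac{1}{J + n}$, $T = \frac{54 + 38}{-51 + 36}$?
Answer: $\frac{118}{15} \approx 7.8667$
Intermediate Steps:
$T = - \frac{92}{15}$ ($T = \frac{92}{-15} = 92 \left(- \frac{1}{15}\right) = - \frac{92}{15} \approx -6.1333$)
$\left(T + 14\right) k{\left(-10,11 \right)} = \frac{- \frac{92}{15} + 14}{11 - 10} = \frac{118}{15 \cdot 1} = \frac{118}{15} \cdot 1 = \frac{118}{15}$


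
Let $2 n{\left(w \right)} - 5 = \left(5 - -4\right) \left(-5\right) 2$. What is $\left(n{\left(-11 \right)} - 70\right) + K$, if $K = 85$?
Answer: $- \frac{55}{2} \approx -27.5$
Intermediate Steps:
$n{\left(w \right)} = - \frac{85}{2}$ ($n{\left(w \right)} = \frac{5}{2} + \frac{\left(5 - -4\right) \left(-5\right) 2}{2} = \frac{5}{2} + \frac{\left(5 + 4\right) \left(-5\right) 2}{2} = \frac{5}{2} + \frac{9 \left(-5\right) 2}{2} = \frac{5}{2} + \frac{\left(-45\right) 2}{2} = \frac{5}{2} + \frac{1}{2} \left(-90\right) = \frac{5}{2} - 45 = - \frac{85}{2}$)
$\left(n{\left(-11 \right)} - 70\right) + K = \left(- \frac{85}{2} - 70\right) + 85 = - \frac{225}{2} + 85 = - \frac{55}{2}$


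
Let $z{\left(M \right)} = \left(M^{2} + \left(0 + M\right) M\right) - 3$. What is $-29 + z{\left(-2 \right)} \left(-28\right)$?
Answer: $-169$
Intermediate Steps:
$z{\left(M \right)} = -3 + 2 M^{2}$ ($z{\left(M \right)} = \left(M^{2} + M M\right) - 3 = \left(M^{2} + M^{2}\right) - 3 = 2 M^{2} - 3 = -3 + 2 M^{2}$)
$-29 + z{\left(-2 \right)} \left(-28\right) = -29 + \left(-3 + 2 \left(-2\right)^{2}\right) \left(-28\right) = -29 + \left(-3 + 2 \cdot 4\right) \left(-28\right) = -29 + \left(-3 + 8\right) \left(-28\right) = -29 + 5 \left(-28\right) = -29 - 140 = -169$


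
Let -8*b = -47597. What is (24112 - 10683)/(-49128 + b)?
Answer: -107432/345427 ≈ -0.31101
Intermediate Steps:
b = 47597/8 (b = -⅛*(-47597) = 47597/8 ≈ 5949.6)
(24112 - 10683)/(-49128 + b) = (24112 - 10683)/(-49128 + 47597/8) = 13429/(-345427/8) = 13429*(-8/345427) = -107432/345427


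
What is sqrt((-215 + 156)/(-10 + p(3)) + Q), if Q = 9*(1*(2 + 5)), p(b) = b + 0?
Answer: 10*sqrt(35)/7 ≈ 8.4515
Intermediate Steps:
p(b) = b
Q = 63 (Q = 9*(1*7) = 9*7 = 63)
sqrt((-215 + 156)/(-10 + p(3)) + Q) = sqrt((-215 + 156)/(-10 + 3) + 63) = sqrt(-59/(-7) + 63) = sqrt(-59*(-1/7) + 63) = sqrt(59/7 + 63) = sqrt(500/7) = 10*sqrt(35)/7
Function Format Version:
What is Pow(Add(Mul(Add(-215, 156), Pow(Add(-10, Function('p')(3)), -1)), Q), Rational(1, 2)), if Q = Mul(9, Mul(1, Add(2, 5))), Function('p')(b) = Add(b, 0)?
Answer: Mul(Rational(10, 7), Pow(35, Rational(1, 2))) ≈ 8.4515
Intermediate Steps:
Function('p')(b) = b
Q = 63 (Q = Mul(9, Mul(1, 7)) = Mul(9, 7) = 63)
Pow(Add(Mul(Add(-215, 156), Pow(Add(-10, Function('p')(3)), -1)), Q), Rational(1, 2)) = Pow(Add(Mul(Add(-215, 156), Pow(Add(-10, 3), -1)), 63), Rational(1, 2)) = Pow(Add(Mul(-59, Pow(-7, -1)), 63), Rational(1, 2)) = Pow(Add(Mul(-59, Rational(-1, 7)), 63), Rational(1, 2)) = Pow(Add(Rational(59, 7), 63), Rational(1, 2)) = Pow(Rational(500, 7), Rational(1, 2)) = Mul(Rational(10, 7), Pow(35, Rational(1, 2)))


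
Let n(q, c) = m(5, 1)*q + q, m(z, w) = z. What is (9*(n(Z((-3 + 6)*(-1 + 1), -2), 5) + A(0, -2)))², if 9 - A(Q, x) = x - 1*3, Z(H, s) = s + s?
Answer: 8100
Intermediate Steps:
Z(H, s) = 2*s
n(q, c) = 6*q (n(q, c) = 5*q + q = 6*q)
A(Q, x) = 12 - x (A(Q, x) = 9 - (x - 1*3) = 9 - (x - 3) = 9 - (-3 + x) = 9 + (3 - x) = 12 - x)
(9*(n(Z((-3 + 6)*(-1 + 1), -2), 5) + A(0, -2)))² = (9*(6*(2*(-2)) + (12 - 1*(-2))))² = (9*(6*(-4) + (12 + 2)))² = (9*(-24 + 14))² = (9*(-10))² = (-90)² = 8100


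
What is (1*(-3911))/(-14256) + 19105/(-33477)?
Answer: -47144111/159082704 ≈ -0.29635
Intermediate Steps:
(1*(-3911))/(-14256) + 19105/(-33477) = -3911*(-1/14256) + 19105*(-1/33477) = 3911/14256 - 19105/33477 = -47144111/159082704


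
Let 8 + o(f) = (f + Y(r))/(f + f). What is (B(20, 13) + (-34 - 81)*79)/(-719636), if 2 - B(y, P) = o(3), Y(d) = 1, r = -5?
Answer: 27227/2158908 ≈ 0.012611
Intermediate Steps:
o(f) = -8 + (1 + f)/(2*f) (o(f) = -8 + (f + 1)/(f + f) = -8 + (1 + f)/((2*f)) = -8 + (1 + f)*(1/(2*f)) = -8 + (1 + f)/(2*f))
B(y, P) = 28/3 (B(y, P) = 2 - (1 - 15*3)/(2*3) = 2 - (1 - 45)/(2*3) = 2 - (-44)/(2*3) = 2 - 1*(-22/3) = 2 + 22/3 = 28/3)
(B(20, 13) + (-34 - 81)*79)/(-719636) = (28/3 + (-34 - 81)*79)/(-719636) = (28/3 - 115*79)*(-1/719636) = (28/3 - 9085)*(-1/719636) = -27227/3*(-1/719636) = 27227/2158908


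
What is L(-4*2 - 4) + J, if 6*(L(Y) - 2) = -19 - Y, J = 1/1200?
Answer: 1001/1200 ≈ 0.83417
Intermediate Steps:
J = 1/1200 ≈ 0.00083333
L(Y) = -7/6 - Y/6 (L(Y) = 2 + (-19 - Y)/6 = 2 + (-19/6 - Y/6) = -7/6 - Y/6)
L(-4*2 - 4) + J = (-7/6 - (-4*2 - 4)/6) + 1/1200 = (-7/6 - (-8 - 4)/6) + 1/1200 = (-7/6 - ⅙*(-12)) + 1/1200 = (-7/6 + 2) + 1/1200 = ⅚ + 1/1200 = 1001/1200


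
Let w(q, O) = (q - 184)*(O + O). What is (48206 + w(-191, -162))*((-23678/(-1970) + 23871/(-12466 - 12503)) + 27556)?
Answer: 38353396057525592/8198155 ≈ 4.6783e+9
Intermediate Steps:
w(q, O) = 2*O*(-184 + q) (w(q, O) = (-184 + q)*(2*O) = 2*O*(-184 + q))
(48206 + w(-191, -162))*((-23678/(-1970) + 23871/(-12466 - 12503)) + 27556) = (48206 + 2*(-162)*(-184 - 191))*((-23678/(-1970) + 23871/(-12466 - 12503)) + 27556) = (48206 + 2*(-162)*(-375))*((-23678*(-1/1970) + 23871/(-24969)) + 27556) = (48206 + 121500)*((11839/985 + 23871*(-1/24969)) + 27556) = 169706*((11839/985 - 7957/8323) + 27556) = 169706*(90698352/8198155 + 27556) = 169706*(225999057532/8198155) = 38353396057525592/8198155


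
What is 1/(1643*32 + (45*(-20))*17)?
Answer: 1/37276 ≈ 2.6827e-5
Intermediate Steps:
1/(1643*32 + (45*(-20))*17) = 1/(52576 - 900*17) = 1/(52576 - 15300) = 1/37276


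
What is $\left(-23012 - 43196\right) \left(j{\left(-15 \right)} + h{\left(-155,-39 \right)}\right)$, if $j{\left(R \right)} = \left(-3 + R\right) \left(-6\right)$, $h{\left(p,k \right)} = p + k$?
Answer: $5693888$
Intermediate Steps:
$h{\left(p,k \right)} = k + p$
$j{\left(R \right)} = 18 - 6 R$
$\left(-23012 - 43196\right) \left(j{\left(-15 \right)} + h{\left(-155,-39 \right)}\right) = \left(-23012 - 43196\right) \left(\left(18 - -90\right) - 194\right) = - 66208 \left(\left(18 + 90\right) - 194\right) = - 66208 \left(108 - 194\right) = \left(-66208\right) \left(-86\right) = 5693888$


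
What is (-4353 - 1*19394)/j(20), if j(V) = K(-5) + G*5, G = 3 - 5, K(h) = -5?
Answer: 23747/15 ≈ 1583.1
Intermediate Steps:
G = -2
j(V) = -15 (j(V) = -5 - 2*5 = -5 - 10 = -15)
(-4353 - 1*19394)/j(20) = (-4353 - 1*19394)/(-15) = (-4353 - 19394)*(-1/15) = -23747*(-1/15) = 23747/15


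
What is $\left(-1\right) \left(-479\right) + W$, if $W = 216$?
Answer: $695$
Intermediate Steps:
$\left(-1\right) \left(-479\right) + W = \left(-1\right) \left(-479\right) + 216 = 479 + 216 = 695$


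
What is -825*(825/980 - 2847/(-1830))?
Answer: -23648955/11956 ≈ -1978.0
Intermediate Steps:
-825*(825/980 - 2847/(-1830)) = -825*(825*(1/980) - 2847*(-1/1830)) = -825*(165/196 + 949/610) = -825*143327/59780 = -23648955/11956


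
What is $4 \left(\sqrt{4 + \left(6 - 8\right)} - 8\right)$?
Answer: $-32 + 4 \sqrt{2} \approx -26.343$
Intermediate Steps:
$4 \left(\sqrt{4 + \left(6 - 8\right)} - 8\right) = 4 \left(\sqrt{4 - 2} - 8\right) = 4 \left(\sqrt{2} - 8\right) = 4 \left(-8 + \sqrt{2}\right) = -32 + 4 \sqrt{2}$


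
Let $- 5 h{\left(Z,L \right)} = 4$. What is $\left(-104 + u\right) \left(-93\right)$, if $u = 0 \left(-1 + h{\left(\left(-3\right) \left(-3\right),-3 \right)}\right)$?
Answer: $9672$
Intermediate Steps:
$h{\left(Z,L \right)} = - \frac{4}{5}$ ($h{\left(Z,L \right)} = \left(- \frac{1}{5}\right) 4 = - \frac{4}{5}$)
$u = 0$ ($u = 0 \left(-1 - \frac{4}{5}\right) = 0 \left(- \frac{9}{5}\right) = 0$)
$\left(-104 + u\right) \left(-93\right) = \left(-104 + 0\right) \left(-93\right) = \left(-104\right) \left(-93\right) = 9672$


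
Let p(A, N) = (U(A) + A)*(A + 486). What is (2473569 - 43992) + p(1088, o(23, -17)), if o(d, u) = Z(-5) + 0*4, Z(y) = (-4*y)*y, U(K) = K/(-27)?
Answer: 110123891/27 ≈ 4.0787e+6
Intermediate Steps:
U(K) = -K/27 (U(K) = K*(-1/27) = -K/27)
Z(y) = -4*y**2
o(d, u) = -100 (o(d, u) = -4*(-5)**2 + 0*4 = -4*25 + 0 = -100 + 0 = -100)
p(A, N) = 26*A*(486 + A)/27 (p(A, N) = (-A/27 + A)*(A + 486) = (26*A/27)*(486 + A) = 26*A*(486 + A)/27)
(2473569 - 43992) + p(1088, o(23, -17)) = (2473569 - 43992) + (26/27)*1088*(486 + 1088) = 2429577 + (26/27)*1088*1574 = 2429577 + 44525312/27 = 110123891/27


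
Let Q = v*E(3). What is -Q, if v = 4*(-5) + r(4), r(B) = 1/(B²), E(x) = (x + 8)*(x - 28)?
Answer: -87725/16 ≈ -5482.8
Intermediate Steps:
E(x) = (-28 + x)*(8 + x) (E(x) = (8 + x)*(-28 + x) = (-28 + x)*(8 + x))
r(B) = B⁻²
v = -319/16 (v = 4*(-5) + 4⁻² = -20 + 1/16 = -319/16 ≈ -19.938)
Q = 87725/16 (Q = -319*(-224 + 3² - 20*3)/16 = -319*(-224 + 9 - 60)/16 = -319/16*(-275) = 87725/16 ≈ 5482.8)
-Q = -1*87725/16 = -87725/16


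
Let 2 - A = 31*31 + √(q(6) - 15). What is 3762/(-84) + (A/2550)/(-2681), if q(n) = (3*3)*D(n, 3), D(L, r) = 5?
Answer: -153089408/3418275 + √30/6836550 ≈ -44.786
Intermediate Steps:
q(n) = 45 (q(n) = (3*3)*5 = 9*5 = 45)
A = -959 - √30 (A = 2 - (31*31 + √(45 - 15)) = 2 - (961 + √30) = 2 + (-961 - √30) = -959 - √30 ≈ -964.48)
3762/(-84) + (A/2550)/(-2681) = 3762/(-84) + ((-959 - √30)/2550)/(-2681) = 3762*(-1/84) + ((-959 - √30)*(1/2550))*(-1/2681) = -627/14 + (-959/2550 - √30/2550)*(-1/2681) = -627/14 + (137/976650 + √30/6836550) = -153089408/3418275 + √30/6836550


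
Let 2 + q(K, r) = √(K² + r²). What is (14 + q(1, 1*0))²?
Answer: 169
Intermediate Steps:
q(K, r) = -2 + √(K² + r²)
(14 + q(1, 1*0))² = (14 + (-2 + √(1² + (1*0)²)))² = (14 + (-2 + √(1 + 0²)))² = (14 + (-2 + √(1 + 0)))² = (14 + (-2 + √1))² = (14 + (-2 + 1))² = (14 - 1)² = 13² = 169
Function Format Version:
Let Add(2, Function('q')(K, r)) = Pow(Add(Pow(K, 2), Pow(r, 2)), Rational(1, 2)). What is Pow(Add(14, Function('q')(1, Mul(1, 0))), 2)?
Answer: 169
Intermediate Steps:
Function('q')(K, r) = Add(-2, Pow(Add(Pow(K, 2), Pow(r, 2)), Rational(1, 2)))
Pow(Add(14, Function('q')(1, Mul(1, 0))), 2) = Pow(Add(14, Add(-2, Pow(Add(Pow(1, 2), Pow(Mul(1, 0), 2)), Rational(1, 2)))), 2) = Pow(Add(14, Add(-2, Pow(Add(1, Pow(0, 2)), Rational(1, 2)))), 2) = Pow(Add(14, Add(-2, Pow(Add(1, 0), Rational(1, 2)))), 2) = Pow(Add(14, Add(-2, Pow(1, Rational(1, 2)))), 2) = Pow(Add(14, Add(-2, 1)), 2) = Pow(Add(14, -1), 2) = Pow(13, 2) = 169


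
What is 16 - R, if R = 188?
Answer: -172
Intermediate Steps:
16 - R = 16 - 1*188 = 16 - 188 = -172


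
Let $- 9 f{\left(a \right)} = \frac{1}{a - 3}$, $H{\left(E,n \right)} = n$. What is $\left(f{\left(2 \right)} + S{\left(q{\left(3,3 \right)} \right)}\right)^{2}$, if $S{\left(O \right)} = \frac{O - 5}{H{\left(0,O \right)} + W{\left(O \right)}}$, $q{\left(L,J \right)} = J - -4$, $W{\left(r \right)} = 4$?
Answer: $\frac{841}{9801} \approx 0.085808$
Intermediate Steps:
$q{\left(L,J \right)} = 4 + J$ ($q{\left(L,J \right)} = J + 4 = 4 + J$)
$f{\left(a \right)} = - \frac{1}{9 \left(-3 + a\right)}$ ($f{\left(a \right)} = - \frac{1}{9 \left(a - 3\right)} = - \frac{1}{9 \left(-3 + a\right)}$)
$S{\left(O \right)} = \frac{-5 + O}{4 + O}$ ($S{\left(O \right)} = \frac{O - 5}{O + 4} = \frac{-5 + O}{4 + O}$)
$\left(f{\left(2 \right)} + S{\left(q{\left(3,3 \right)} \right)}\right)^{2} = \left(- \frac{1}{-27 + 9 \cdot 2} + \frac{-5 + \left(4 + 3\right)}{4 + \left(4 + 3\right)}\right)^{2} = \left(- \frac{1}{-27 + 18} + \frac{-5 + 7}{4 + 7}\right)^{2} = \left(- \frac{1}{-9} + \frac{1}{11} \cdot 2\right)^{2} = \left(\left(-1\right) \left(- \frac{1}{9}\right) + \frac{1}{11} \cdot 2\right)^{2} = \left(\frac{1}{9} + \frac{2}{11}\right)^{2} = \left(\frac{29}{99}\right)^{2} = \frac{841}{9801}$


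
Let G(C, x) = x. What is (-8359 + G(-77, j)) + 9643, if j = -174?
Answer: 1110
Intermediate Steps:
(-8359 + G(-77, j)) + 9643 = (-8359 - 174) + 9643 = -8533 + 9643 = 1110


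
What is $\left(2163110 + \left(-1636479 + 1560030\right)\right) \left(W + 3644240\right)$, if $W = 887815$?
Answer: $9456862418355$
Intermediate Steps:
$\left(2163110 + \left(-1636479 + 1560030\right)\right) \left(W + 3644240\right) = \left(2163110 + \left(-1636479 + 1560030\right)\right) \left(887815 + 3644240\right) = \left(2163110 - 76449\right) 4532055 = 2086661 \cdot 4532055 = 9456862418355$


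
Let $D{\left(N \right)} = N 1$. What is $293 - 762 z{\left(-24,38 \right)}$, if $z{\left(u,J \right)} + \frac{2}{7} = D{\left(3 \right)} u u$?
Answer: $- \frac{9213577}{7} \approx -1.3162 \cdot 10^{6}$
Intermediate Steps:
$D{\left(N \right)} = N$
$z{\left(u,J \right)} = - \frac{2}{7} + 3 u^{2}$ ($z{\left(u,J \right)} = - \frac{2}{7} + 3 u u = - \frac{2}{7} + 3 u^{2}$)
$293 - 762 z{\left(-24,38 \right)} = 293 - 762 \left(- \frac{2}{7} + 3 \left(-24\right)^{2}\right) = 293 - 762 \left(- \frac{2}{7} + 3 \cdot 576\right) = 293 - 762 \left(- \frac{2}{7} + 1728\right) = 293 - \frac{9215628}{7} = - \frac{9213577}{7}$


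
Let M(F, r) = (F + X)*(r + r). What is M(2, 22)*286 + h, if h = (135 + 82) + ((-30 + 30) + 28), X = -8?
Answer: -75259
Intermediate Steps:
M(F, r) = 2*r*(-8 + F) (M(F, r) = (F - 8)*(r + r) = (-8 + F)*(2*r) = 2*r*(-8 + F))
h = 245 (h = 217 + (0 + 28) = 217 + 28 = 245)
M(2, 22)*286 + h = (2*22*(-8 + 2))*286 + 245 = (2*22*(-6))*286 + 245 = -264*286 + 245 = -75504 + 245 = -75259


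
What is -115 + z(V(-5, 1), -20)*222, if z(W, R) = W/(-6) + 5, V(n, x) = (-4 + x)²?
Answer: 662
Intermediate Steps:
z(W, R) = 5 - W/6 (z(W, R) = -W/6 + 5 = 5 - W/6)
-115 + z(V(-5, 1), -20)*222 = -115 + (5 - (-4 + 1)²/6)*222 = -115 + (5 - ⅙*(-3)²)*222 = -115 + (5 - ⅙*9)*222 = -115 + (5 - 3/2)*222 = -115 + (7/2)*222 = -115 + 777 = 662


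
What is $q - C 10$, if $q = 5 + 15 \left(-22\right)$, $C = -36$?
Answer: $35$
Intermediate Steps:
$q = -325$ ($q = 5 - 330 = -325$)
$q - C 10 = -325 - \left(-36\right) 10 = -325 - -360 = -325 + 360 = 35$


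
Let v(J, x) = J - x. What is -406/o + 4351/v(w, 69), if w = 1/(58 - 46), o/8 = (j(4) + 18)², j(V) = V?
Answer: -101250313/1601072 ≈ -63.239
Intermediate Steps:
o = 3872 (o = 8*(4 + 18)² = 8*22² = 8*484 = 3872)
w = 1/12 ≈ 0.083333
-406/o + 4351/v(w, 69) = -406/3872 + 4351/(1/12 - 1*69) = -406*1/3872 + 4351/(1/12 - 69) = -203/1936 + 4351/(-827/12) = -203/1936 + 4351*(-12/827) = -203/1936 - 52212/827 = -101250313/1601072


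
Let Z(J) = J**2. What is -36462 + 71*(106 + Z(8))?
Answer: -24392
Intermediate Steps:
-36462 + 71*(106 + Z(8)) = -36462 + 71*(106 + 8**2) = -36462 + 71*(106 + 64) = -36462 + 71*170 = -36462 + 12070 = -24392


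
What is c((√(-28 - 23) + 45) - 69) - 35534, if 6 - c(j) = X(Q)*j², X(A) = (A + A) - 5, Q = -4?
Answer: -28703 - 624*I*√51 ≈ -28703.0 - 4456.3*I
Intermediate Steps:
X(A) = -5 + 2*A (X(A) = 2*A - 5 = -5 + 2*A)
c(j) = 6 + 13*j² (c(j) = 6 - (-5 + 2*(-4))*j² = 6 - (-5 - 8)*j² = 6 - (-13)*j² = 6 + 13*j²)
c((√(-28 - 23) + 45) - 69) - 35534 = (6 + 13*((√(-28 - 23) + 45) - 69)²) - 35534 = (6 + 13*((√(-51) + 45) - 69)²) - 35534 = (6 + 13*((I*√51 + 45) - 69)²) - 35534 = (6 + 13*((45 + I*√51) - 69)²) - 35534 = (6 + 13*(-24 + I*√51)²) - 35534 = -35528 + 13*(-24 + I*√51)²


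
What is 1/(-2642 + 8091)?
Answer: 1/5449 ≈ 0.00018352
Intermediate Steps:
1/(-2642 + 8091) = 1/5449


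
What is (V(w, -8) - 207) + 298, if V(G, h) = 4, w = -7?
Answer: 95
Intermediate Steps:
(V(w, -8) - 207) + 298 = (4 - 207) + 298 = -203 + 298 = 95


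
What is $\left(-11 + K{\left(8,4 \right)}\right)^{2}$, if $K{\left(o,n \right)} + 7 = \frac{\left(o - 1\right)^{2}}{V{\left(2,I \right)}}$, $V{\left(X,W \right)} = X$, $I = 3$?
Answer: $\frac{169}{4} \approx 42.25$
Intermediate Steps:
$K{\left(o,n \right)} = -7 + \frac{\left(-1 + o\right)^{2}}{2}$ ($K{\left(o,n \right)} = -7 + \frac{\left(o - 1\right)^{2}}{2} = -7 + \left(-1 + o\right)^{2} \cdot \frac{1}{2} = -7 + \frac{\left(-1 + o\right)^{2}}{2}$)
$\left(-11 + K{\left(8,4 \right)}\right)^{2} = \left(-11 - \left(7 - \frac{\left(-1 + 8\right)^{2}}{2}\right)\right)^{2} = \left(-11 - \left(7 - \frac{7^{2}}{2}\right)\right)^{2} = \left(-11 + \left(-7 + \frac{1}{2} \cdot 49\right)\right)^{2} = \left(-11 + \left(-7 + \frac{49}{2}\right)\right)^{2} = \left(-11 + \frac{35}{2}\right)^{2} = \left(\frac{13}{2}\right)^{2} = \frac{169}{4}$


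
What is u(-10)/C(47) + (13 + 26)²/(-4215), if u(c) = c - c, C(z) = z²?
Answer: -507/1405 ≈ -0.36085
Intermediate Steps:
u(c) = 0
u(-10)/C(47) + (13 + 26)²/(-4215) = 0/(47²) + (13 + 26)²/(-4215) = 0/2209 + 39²*(-1/4215) = 0*(1/2209) + 1521*(-1/4215) = 0 - 507/1405 = -507/1405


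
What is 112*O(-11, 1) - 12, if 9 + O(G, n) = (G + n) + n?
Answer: -2028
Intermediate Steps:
O(G, n) = -9 + G + 2*n (O(G, n) = -9 + ((G + n) + n) = -9 + (G + 2*n) = -9 + G + 2*n)
112*O(-11, 1) - 12 = 112*(-9 - 11 + 2*1) - 12 = 112*(-9 - 11 + 2) - 12 = 112*(-18) - 12 = -2016 - 12 = -2028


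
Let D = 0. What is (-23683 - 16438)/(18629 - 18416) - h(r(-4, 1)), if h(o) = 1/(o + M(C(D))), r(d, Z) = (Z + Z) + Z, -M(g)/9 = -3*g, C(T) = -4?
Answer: -1404164/7455 ≈ -188.35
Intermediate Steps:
M(g) = 27*g (M(g) = -(-27)*g = 27*g)
r(d, Z) = 3*Z (r(d, Z) = 2*Z + Z = 3*Z)
h(o) = 1/(-108 + o) (h(o) = 1/(o + 27*(-4)) = 1/(o - 108) = 1/(-108 + o))
(-23683 - 16438)/(18629 - 18416) - h(r(-4, 1)) = (-23683 - 16438)/(18629 - 18416) - 1/(-108 + 3*1) = -40121/213 - 1/(-108 + 3) = -40121*1/213 - 1/(-105) = -40121/213 - 1*(-1/105) = -40121/213 + 1/105 = -1404164/7455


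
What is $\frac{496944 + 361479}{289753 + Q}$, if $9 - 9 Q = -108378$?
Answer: $\frac{858423}{301796} \approx 2.8444$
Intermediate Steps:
$Q = 12043$ ($Q = 1 - -12042 = 1 + 12042 = 12043$)
$\frac{496944 + 361479}{289753 + Q} = \frac{496944 + 361479}{289753 + 12043} = \frac{858423}{301796}$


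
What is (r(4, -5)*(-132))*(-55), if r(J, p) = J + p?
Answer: -7260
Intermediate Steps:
(r(4, -5)*(-132))*(-55) = ((4 - 5)*(-132))*(-55) = -1*(-132)*(-55) = 132*(-55) = -7260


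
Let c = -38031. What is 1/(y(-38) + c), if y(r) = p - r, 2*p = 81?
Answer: -2/75905 ≈ -2.6349e-5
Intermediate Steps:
p = 81/2 (p = (1/2)*81 = 81/2 ≈ 40.500)
y(r) = 81/2 - r
1/(y(-38) + c) = 1/((81/2 - 1*(-38)) - 38031) = 1/((81/2 + 38) - 38031) = 1/(157/2 - 38031) = 1/(-75905/2) = -2/75905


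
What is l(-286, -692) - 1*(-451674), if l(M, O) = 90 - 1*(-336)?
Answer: 452100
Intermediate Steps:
l(M, O) = 426 (l(M, O) = 90 + 336 = 426)
l(-286, -692) - 1*(-451674) = 426 - 1*(-451674) = 426 + 451674 = 452100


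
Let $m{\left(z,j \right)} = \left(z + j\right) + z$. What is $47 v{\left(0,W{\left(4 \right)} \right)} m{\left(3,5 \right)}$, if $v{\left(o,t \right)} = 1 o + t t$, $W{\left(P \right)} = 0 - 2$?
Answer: $2068$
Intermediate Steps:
$m{\left(z,j \right)} = j + 2 z$ ($m{\left(z,j \right)} = \left(j + z\right) + z = j + 2 z$)
$W{\left(P \right)} = -2$
$v{\left(o,t \right)} = o + t^{2}$
$47 v{\left(0,W{\left(4 \right)} \right)} m{\left(3,5 \right)} = 47 \left(0 + \left(-2\right)^{2}\right) \left(5 + 2 \cdot 3\right) = 47 \left(0 + 4\right) \left(5 + 6\right) = 47 \cdot 4 \cdot 11 = 188 \cdot 11 = 2068$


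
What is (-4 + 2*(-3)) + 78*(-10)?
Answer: -790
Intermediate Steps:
(-4 + 2*(-3)) + 78*(-10) = (-4 - 6) - 780 = -10 - 780 = -790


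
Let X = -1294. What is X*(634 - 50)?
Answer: -755696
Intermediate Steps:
X*(634 - 50) = -1294*(634 - 50) = -1294*584 = -755696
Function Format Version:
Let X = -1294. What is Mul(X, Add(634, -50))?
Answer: -755696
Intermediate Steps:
Mul(X, Add(634, -50)) = Mul(-1294, Add(634, -50)) = Mul(-1294, 584) = -755696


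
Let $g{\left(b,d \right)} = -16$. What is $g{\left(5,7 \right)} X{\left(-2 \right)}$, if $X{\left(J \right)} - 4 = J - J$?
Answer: $-64$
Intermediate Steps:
$X{\left(J \right)} = 4$ ($X{\left(J \right)} = 4 + \left(J - J\right) = 4 + 0 = 4$)
$g{\left(5,7 \right)} X{\left(-2 \right)} = \left(-16\right) 4 = -64$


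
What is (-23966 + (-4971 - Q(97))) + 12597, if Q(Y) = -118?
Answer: -16222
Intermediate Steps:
(-23966 + (-4971 - Q(97))) + 12597 = (-23966 + (-4971 - 1*(-118))) + 12597 = (-23966 + (-4971 + 118)) + 12597 = (-23966 - 4853) + 12597 = -28819 + 12597 = -16222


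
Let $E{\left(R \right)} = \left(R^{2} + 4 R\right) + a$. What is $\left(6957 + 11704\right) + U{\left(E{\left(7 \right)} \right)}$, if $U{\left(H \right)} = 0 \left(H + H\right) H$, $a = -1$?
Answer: $18661$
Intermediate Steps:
$E{\left(R \right)} = -1 + R^{2} + 4 R$ ($E{\left(R \right)} = \left(R^{2} + 4 R\right) - 1 = -1 + R^{2} + 4 R$)
$U{\left(H \right)} = 0$ ($U{\left(H \right)} = 0 \cdot 2 H H = 0 H = 0$)
$\left(6957 + 11704\right) + U{\left(E{\left(7 \right)} \right)} = \left(6957 + 11704\right) + 0 = 18661 + 0 = 18661$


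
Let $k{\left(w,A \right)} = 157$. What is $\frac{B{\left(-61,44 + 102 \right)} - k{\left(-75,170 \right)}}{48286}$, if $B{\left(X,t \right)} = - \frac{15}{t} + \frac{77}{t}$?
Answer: $- \frac{5715}{1762439} \approx -0.0032427$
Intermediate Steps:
$B{\left(X,t \right)} = \frac{62}{t}$
$\frac{B{\left(-61,44 + 102 \right)} - k{\left(-75,170 \right)}}{48286} = \frac{\frac{62}{44 + 102} - 157}{48286} = \left(\frac{62}{146} - 157\right) \frac{1}{48286} = \left(62 \cdot \frac{1}{146} - 157\right) \frac{1}{48286} = \left(\frac{31}{73} - 157\right) \frac{1}{48286} = \left(- \frac{11430}{73}\right) \frac{1}{48286} = - \frac{5715}{1762439}$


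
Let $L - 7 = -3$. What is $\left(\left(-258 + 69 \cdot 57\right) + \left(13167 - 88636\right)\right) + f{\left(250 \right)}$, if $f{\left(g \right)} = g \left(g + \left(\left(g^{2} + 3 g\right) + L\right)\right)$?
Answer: $15804206$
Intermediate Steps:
$L = 4$ ($L = 7 - 3 = 4$)
$f{\left(g \right)} = g \left(4 + g^{2} + 4 g\right)$ ($f{\left(g \right)} = g \left(g + \left(\left(g^{2} + 3 g\right) + 4\right)\right) = g \left(g + \left(4 + g^{2} + 3 g\right)\right) = g \left(4 + g^{2} + 4 g\right)$)
$\left(\left(-258 + 69 \cdot 57\right) + \left(13167 - 88636\right)\right) + f{\left(250 \right)} = \left(\left(-258 + 69 \cdot 57\right) + \left(13167 - 88636\right)\right) + 250 \left(4 + 250^{2} + 4 \cdot 250\right) = \left(\left(-258 + 3933\right) + \left(13167 - 88636\right)\right) + 250 \left(4 + 62500 + 1000\right) = \left(3675 - 75469\right) + 250 \cdot 63504 = -71794 + 15876000 = 15804206$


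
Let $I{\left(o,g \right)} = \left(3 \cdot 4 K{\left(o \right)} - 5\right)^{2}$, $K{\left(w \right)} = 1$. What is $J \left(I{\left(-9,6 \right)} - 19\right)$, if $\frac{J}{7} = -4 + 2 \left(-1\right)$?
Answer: $-1260$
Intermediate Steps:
$J = -42$ ($J = 7 \left(-4 + 2 \left(-1\right)\right) = 7 \left(-4 - 2\right) = 7 \left(-6\right) = -42$)
$I{\left(o,g \right)} = 49$ ($I{\left(o,g \right)} = \left(3 \cdot 4 \cdot 1 - 5\right)^{2} = \left(12 \cdot 1 - 5\right)^{2} = \left(12 - 5\right)^{2} = 7^{2} = 49$)
$J \left(I{\left(-9,6 \right)} - 19\right) = - 42 \left(49 - 19\right) = \left(-42\right) 30 = -1260$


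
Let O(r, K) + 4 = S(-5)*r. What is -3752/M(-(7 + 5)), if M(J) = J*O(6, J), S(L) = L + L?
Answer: -469/96 ≈ -4.8854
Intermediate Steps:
S(L) = 2*L
O(r, K) = -4 - 10*r (O(r, K) = -4 + (2*(-5))*r = -4 - 10*r)
M(J) = -64*J (M(J) = J*(-4 - 10*6) = J*(-4 - 60) = J*(-64) = -64*J)
-3752/M(-(7 + 5)) = -3752*1/(64*(7 + 5)) = -3752/((-(-64)*12)) = -3752/((-64*(-12))) = -3752/768 = -3752*1/768 = -469/96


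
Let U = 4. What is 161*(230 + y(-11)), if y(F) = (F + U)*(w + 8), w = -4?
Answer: 32522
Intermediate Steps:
y(F) = 16 + 4*F (y(F) = (F + 4)*(-4 + 8) = (4 + F)*4 = 16 + 4*F)
161*(230 + y(-11)) = 161*(230 + (16 + 4*(-11))) = 161*(230 + (16 - 44)) = 161*(230 - 28) = 161*202 = 32522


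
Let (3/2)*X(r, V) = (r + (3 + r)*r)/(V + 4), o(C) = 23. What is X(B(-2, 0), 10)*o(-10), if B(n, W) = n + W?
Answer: -92/21 ≈ -4.3810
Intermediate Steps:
B(n, W) = W + n
X(r, V) = 2*(r + r*(3 + r))/(3*(4 + V)) (X(r, V) = 2*((r + (3 + r)*r)/(V + 4))/3 = 2*((r + r*(3 + r))/(4 + V))/3 = 2*(r + r*(3 + r))/(3*(4 + V)))
X(B(-2, 0), 10)*o(-10) = (2*(0 - 2)*(4 + (0 - 2))/(3*(4 + 10)))*23 = ((2/3)*(-2)*(4 - 2)/14)*23 = ((2/3)*(-2)*(1/14)*2)*23 = -4/21*23 = -92/21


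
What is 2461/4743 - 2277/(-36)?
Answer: 1209823/18972 ≈ 63.769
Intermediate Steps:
2461/4743 - 2277/(-36) = 2461*(1/4743) - 2277*(-1/36) = 2461/4743 + 253/4 = 1209823/18972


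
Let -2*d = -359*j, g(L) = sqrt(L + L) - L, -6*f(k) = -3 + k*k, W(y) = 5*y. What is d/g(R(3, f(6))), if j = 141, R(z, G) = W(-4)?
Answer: 50619/44 - 50619*I*sqrt(10)/440 ≈ 1150.4 - 363.8*I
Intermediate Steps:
f(k) = 1/2 - k**2/6 (f(k) = -(-3 + k*k)/6 = -(-3 + k**2)/6 = 1/2 - k**2/6)
R(z, G) = -20 (R(z, G) = 5*(-4) = -20)
g(L) = -L + sqrt(2)*sqrt(L) (g(L) = sqrt(2*L) - L = sqrt(2)*sqrt(L) - L = -L + sqrt(2)*sqrt(L))
d = 50619/2 (d = -(-359)*141/2 = -1/2*(-50619) = 50619/2 ≈ 25310.)
d/g(R(3, f(6))) = 50619/(2*(-1*(-20) + sqrt(2)*sqrt(-20))) = 50619/(2*(20 + sqrt(2)*(2*I*sqrt(5)))) = 50619/(2*(20 + 2*I*sqrt(10)))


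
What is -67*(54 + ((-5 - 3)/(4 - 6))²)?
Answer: -4690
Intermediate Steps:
-67*(54 + ((-5 - 3)/(4 - 6))²) = -67*(54 + (-8/(-2))²) = -67*(54 + (-8*(-½))²) = -67*(54 + 4²) = -67*(54 + 16) = -67*70 = -4690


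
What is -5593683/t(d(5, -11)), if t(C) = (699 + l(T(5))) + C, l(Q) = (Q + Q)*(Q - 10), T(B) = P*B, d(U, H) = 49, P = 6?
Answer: -5593683/1948 ≈ -2871.5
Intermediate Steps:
T(B) = 6*B
l(Q) = 2*Q*(-10 + Q) (l(Q) = (2*Q)*(-10 + Q) = 2*Q*(-10 + Q))
t(C) = 1899 + C (t(C) = (699 + 2*(6*5)*(-10 + 6*5)) + C = (699 + 2*30*(-10 + 30)) + C = (699 + 2*30*20) + C = (699 + 1200) + C = 1899 + C)
-5593683/t(d(5, -11)) = -5593683/(1899 + 49) = -5593683/1948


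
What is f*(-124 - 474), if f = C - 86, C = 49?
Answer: 22126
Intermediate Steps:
f = -37 (f = 49 - 86 = -37)
f*(-124 - 474) = -37*(-124 - 474) = -37*(-598) = 22126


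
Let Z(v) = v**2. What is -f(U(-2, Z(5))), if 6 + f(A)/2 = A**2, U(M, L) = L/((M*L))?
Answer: 23/2 ≈ 11.500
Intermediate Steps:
U(M, L) = 1/M (U(M, L) = L/((L*M)) = L*(1/(L*M)) = 1/M)
f(A) = -12 + 2*A**2
-f(U(-2, Z(5))) = -(-12 + 2*(1/(-2))**2) = -(-12 + 2*(-1/2)**2) = -(-12 + 2*(1/4)) = -(-12 + 1/2) = -1*(-23/2) = 23/2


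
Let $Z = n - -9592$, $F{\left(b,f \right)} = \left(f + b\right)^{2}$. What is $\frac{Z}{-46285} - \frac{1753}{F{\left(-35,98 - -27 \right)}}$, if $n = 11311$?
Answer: $- \frac{50090381}{74981700} \approx -0.66803$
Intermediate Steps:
$F{\left(b,f \right)} = \left(b + f\right)^{2}$
$Z = 20903$ ($Z = 11311 - -9592 = 11311 + 9592 = 20903$)
$\frac{Z}{-46285} - \frac{1753}{F{\left(-35,98 - -27 \right)}} = \frac{20903}{-46285} - \frac{1753}{\left(-35 + \left(98 - -27\right)\right)^{2}} = 20903 \left(- \frac{1}{46285}\right) - \frac{1753}{\left(-35 + \left(98 + 27\right)\right)^{2}} = - \frac{20903}{46285} - \frac{1753}{\left(-35 + 125\right)^{2}} = - \frac{20903}{46285} - \frac{1753}{90^{2}} = - \frac{20903}{46285} - \frac{1753}{8100} = - \frac{50090381}{74981700}$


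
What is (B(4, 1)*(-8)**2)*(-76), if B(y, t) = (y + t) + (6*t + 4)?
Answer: -72960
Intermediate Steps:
B(y, t) = 4 + y + 7*t (B(y, t) = (t + y) + (4 + 6*t) = 4 + y + 7*t)
(B(4, 1)*(-8)**2)*(-76) = ((4 + 4 + 7*1)*(-8)**2)*(-76) = ((4 + 4 + 7)*64)*(-76) = (15*64)*(-76) = 960*(-76) = -72960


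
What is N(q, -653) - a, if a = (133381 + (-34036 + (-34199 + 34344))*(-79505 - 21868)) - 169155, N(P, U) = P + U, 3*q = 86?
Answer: -10306791580/3 ≈ -3.4356e+9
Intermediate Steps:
q = 86/3 (q = (⅓)*86 = 86/3 ≈ 28.667)
a = 3435596569 (a = (133381 + (-34036 + 145)*(-101373)) - 169155 = (133381 - 33891*(-101373)) - 169155 = (133381 + 3435632343) - 169155 = 3435765724 - 169155 = 3435596569)
N(q, -653) - a = (86/3 - 653) - 1*3435596569 = -1873/3 - 3435596569 = -10306791580/3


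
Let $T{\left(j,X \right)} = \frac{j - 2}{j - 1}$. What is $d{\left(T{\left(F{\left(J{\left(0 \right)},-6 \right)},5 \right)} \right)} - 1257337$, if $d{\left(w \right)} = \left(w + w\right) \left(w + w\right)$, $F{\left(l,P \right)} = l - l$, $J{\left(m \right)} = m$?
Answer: $-1257321$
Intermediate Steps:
$F{\left(l,P \right)} = 0$
$T{\left(j,X \right)} = \frac{-2 + j}{-1 + j}$
$d{\left(w \right)} = 4 w^{2}$ ($d{\left(w \right)} = 2 w 2 w = 4 w^{2}$)
$d{\left(T{\left(F{\left(J{\left(0 \right)},-6 \right)},5 \right)} \right)} - 1257337 = 4 \left(\frac{-2 + 0}{-1 + 0}\right)^{2} - 1257337 = 4 \left(\frac{1}{-1} \left(-2\right)\right)^{2} - 1257337 = 4 \left(\left(-1\right) \left(-2\right)\right)^{2} - 1257337 = 4 \cdot 2^{2} - 1257337 = 4 \cdot 4 - 1257337 = 16 - 1257337 = -1257321$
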